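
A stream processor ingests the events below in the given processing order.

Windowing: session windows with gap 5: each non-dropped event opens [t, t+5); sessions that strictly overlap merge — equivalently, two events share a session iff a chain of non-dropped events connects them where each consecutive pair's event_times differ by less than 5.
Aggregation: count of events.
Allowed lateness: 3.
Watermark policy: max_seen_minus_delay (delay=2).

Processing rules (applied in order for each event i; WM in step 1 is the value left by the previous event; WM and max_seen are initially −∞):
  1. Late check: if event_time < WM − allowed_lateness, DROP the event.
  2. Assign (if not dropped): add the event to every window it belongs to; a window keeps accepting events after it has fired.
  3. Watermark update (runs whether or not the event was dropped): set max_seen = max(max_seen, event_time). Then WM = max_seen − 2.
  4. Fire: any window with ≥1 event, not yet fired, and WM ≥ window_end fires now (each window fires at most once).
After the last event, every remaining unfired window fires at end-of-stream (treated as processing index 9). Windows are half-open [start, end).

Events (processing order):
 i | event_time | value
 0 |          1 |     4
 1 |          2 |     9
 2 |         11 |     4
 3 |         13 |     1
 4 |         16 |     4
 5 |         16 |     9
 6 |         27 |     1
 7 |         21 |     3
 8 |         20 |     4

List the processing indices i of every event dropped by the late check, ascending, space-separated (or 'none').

i=0 t=1 v=4: → [1,6); WM=-1
i=1 t=2 v=9: → [1,7); WM=0
i=2 t=11 v=4: → [11,16); WM=9
i=3 t=13 v=1: → [11,18); WM=11
i=4 t=16 v=4: → [11,21); WM=14
i=5 t=16 v=9: → [11,21); WM=14
i=6 t=27 v=1: → [27,32); WM=25
i=7 t=21 v=3: DROP (t<25-3); WM=25
i=8 t=20 v=4: DROP (t<25-3); WM=25

7 8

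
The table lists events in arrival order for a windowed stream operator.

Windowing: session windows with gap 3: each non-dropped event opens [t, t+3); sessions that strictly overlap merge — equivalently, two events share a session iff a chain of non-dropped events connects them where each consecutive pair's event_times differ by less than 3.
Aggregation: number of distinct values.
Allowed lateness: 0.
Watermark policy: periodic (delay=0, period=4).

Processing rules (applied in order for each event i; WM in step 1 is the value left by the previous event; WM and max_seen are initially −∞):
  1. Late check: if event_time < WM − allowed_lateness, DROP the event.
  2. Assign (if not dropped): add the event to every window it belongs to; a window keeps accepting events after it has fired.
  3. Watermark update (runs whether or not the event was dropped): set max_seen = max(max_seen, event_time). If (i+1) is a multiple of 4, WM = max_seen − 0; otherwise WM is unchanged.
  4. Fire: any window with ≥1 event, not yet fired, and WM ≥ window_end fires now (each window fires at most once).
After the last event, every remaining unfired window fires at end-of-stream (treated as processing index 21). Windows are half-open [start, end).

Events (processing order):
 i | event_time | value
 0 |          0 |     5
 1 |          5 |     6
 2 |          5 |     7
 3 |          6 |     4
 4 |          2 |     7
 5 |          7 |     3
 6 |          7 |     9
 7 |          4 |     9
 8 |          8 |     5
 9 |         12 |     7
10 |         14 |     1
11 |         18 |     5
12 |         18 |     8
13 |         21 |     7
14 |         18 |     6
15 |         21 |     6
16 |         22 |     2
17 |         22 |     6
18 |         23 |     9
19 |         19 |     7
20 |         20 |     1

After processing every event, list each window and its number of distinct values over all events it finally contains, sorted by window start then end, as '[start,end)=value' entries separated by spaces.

[0,3)=1 [5,11)=6 [12,17)=2 [18,21)=3 [21,26)=4

i=0 t=0 v=5: → [0,3); WM=−∞
i=1 t=5 v=6: → [5,8); WM=−∞
i=2 t=5 v=7: → [5,8); WM=−∞
i=3 t=6 v=4: → [5,9); WM=6
i=4 t=2 v=7: DROP (t<6-0); WM=6
i=5 t=7 v=3: → [5,10); WM=6
i=6 t=7 v=9: → [5,10); WM=6
i=7 t=4 v=9: DROP (t<6-0); WM=7
i=8 t=8 v=5: → [5,11); WM=7
i=9 t=12 v=7: → [12,15); WM=7
i=10 t=14 v=1: → [12,17); WM=7
i=11 t=18 v=5: → [18,21); WM=18
i=12 t=18 v=8: → [18,21); WM=18
i=13 t=21 v=7: → [21,24); WM=18
i=14 t=18 v=6: → [18,21); WM=18
i=15 t=21 v=6: → [21,24); WM=21
i=16 t=22 v=2: → [21,25); WM=21
i=17 t=22 v=6: → [21,25); WM=21
i=18 t=23 v=9: → [21,26); WM=21
i=19 t=19 v=7: DROP (t<21-0); WM=23
i=20 t=20 v=1: DROP (t<23-0); WM=23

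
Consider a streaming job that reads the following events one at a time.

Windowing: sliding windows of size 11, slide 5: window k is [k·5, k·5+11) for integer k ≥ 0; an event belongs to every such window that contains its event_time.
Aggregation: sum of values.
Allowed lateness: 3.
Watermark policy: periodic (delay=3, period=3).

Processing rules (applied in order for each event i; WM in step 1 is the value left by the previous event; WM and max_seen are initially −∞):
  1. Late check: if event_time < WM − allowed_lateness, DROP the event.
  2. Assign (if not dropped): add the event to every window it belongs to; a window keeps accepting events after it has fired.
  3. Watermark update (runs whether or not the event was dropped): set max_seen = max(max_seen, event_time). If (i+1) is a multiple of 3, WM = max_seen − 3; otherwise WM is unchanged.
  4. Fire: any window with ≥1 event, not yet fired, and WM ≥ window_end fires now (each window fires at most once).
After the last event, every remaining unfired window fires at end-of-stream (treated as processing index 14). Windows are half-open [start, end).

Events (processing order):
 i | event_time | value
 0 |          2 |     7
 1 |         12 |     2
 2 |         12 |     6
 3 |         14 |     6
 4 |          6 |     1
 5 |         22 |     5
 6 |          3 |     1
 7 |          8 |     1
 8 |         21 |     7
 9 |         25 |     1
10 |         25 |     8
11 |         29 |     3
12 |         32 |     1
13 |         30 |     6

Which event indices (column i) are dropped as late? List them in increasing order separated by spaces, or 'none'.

i=0 t=2 v=7: → [0,11); WM=−∞
i=1 t=12 v=2: → [10,21),[5,16); WM=−∞
i=2 t=12 v=6: → [10,21),[5,16); WM=9
i=3 t=14 v=6: → [10,21),[5,16); WM=9
i=4 t=6 v=1: → [5,16),[0,11); WM=9
i=5 t=22 v=5: → [20,31),[15,26); WM=19; [0,11) fires=8 [5,16) fires=15
i=6 t=3 v=1: DROP (t<19-3); WM=19
i=7 t=8 v=1: DROP (t<19-3); WM=19
i=8 t=21 v=7: → [20,31),[15,26); WM=19
i=9 t=25 v=1: → [25,36),[20,31),[15,26); WM=19
i=10 t=25 v=8: → [25,36),[20,31),[15,26); WM=19
i=11 t=29 v=3: → [25,36),[20,31); WM=26; [10,21) fires=14 [15,26) fires=21
i=12 t=32 v=1: → [30,41),[25,36); WM=26
i=13 t=30 v=6: → [30,41),[25,36),[20,31); WM=26

6 7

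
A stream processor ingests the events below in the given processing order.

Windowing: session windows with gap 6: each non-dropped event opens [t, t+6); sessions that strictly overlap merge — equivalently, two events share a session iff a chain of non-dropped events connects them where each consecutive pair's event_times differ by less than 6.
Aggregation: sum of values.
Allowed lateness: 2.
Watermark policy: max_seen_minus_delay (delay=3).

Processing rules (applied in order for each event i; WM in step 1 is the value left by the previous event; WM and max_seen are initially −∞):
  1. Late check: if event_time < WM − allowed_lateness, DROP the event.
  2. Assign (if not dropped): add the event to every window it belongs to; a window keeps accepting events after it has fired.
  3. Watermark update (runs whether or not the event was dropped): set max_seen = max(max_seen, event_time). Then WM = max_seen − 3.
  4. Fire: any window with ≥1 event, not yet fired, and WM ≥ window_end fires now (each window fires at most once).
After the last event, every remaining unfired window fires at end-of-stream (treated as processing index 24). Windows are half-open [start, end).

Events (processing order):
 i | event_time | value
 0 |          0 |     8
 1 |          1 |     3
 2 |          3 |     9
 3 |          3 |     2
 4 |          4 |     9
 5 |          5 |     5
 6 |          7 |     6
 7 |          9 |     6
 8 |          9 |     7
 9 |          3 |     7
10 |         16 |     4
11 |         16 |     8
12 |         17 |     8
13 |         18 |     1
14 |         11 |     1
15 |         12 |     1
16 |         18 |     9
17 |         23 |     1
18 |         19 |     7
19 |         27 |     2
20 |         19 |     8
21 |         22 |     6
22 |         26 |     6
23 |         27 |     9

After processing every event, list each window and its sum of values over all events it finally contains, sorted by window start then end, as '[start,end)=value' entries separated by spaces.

[0,15)=55 [16,33)=61

i=0 t=0 v=8: → [0,6); WM=-3
i=1 t=1 v=3: → [0,7); WM=-2
i=2 t=3 v=9: → [0,9); WM=0
i=3 t=3 v=2: → [0,9); WM=0
i=4 t=4 v=9: → [0,10); WM=1
i=5 t=5 v=5: → [0,11); WM=2
i=6 t=7 v=6: → [0,13); WM=4
i=7 t=9 v=6: → [0,15); WM=6
i=8 t=9 v=7: → [0,15); WM=6
i=9 t=3 v=7: DROP (t<6-2); WM=6
i=10 t=16 v=4: → [16,22); WM=13
i=11 t=16 v=8: → [16,22); WM=13
i=12 t=17 v=8: → [16,23); WM=14
i=13 t=18 v=1: → [16,24); WM=15
i=14 t=11 v=1: DROP (t<15-2); WM=15
i=15 t=12 v=1: DROP (t<15-2); WM=15
i=16 t=18 v=9: → [16,24); WM=15
i=17 t=23 v=1: → [16,29); WM=20
i=18 t=19 v=7: → [16,29); WM=20
i=19 t=27 v=2: → [16,33); WM=24
i=20 t=19 v=8: DROP (t<24-2); WM=24
i=21 t=22 v=6: → [16,33); WM=24
i=22 t=26 v=6: → [16,33); WM=24
i=23 t=27 v=9: → [16,33); WM=24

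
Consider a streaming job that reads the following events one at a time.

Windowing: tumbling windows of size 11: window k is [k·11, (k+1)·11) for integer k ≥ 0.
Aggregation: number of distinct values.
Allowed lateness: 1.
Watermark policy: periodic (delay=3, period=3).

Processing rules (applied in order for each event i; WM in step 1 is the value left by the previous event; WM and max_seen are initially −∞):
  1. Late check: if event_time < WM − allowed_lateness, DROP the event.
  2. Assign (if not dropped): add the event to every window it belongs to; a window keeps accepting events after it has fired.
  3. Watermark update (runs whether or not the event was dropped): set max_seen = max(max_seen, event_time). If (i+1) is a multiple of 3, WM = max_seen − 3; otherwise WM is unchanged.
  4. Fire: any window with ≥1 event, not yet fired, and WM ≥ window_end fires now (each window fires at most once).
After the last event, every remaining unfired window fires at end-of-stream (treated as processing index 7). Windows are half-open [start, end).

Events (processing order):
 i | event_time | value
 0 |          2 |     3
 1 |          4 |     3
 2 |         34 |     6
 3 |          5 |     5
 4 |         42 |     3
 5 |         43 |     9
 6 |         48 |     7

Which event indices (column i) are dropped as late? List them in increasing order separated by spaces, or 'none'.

i=0 t=2 v=3: → [0,11); WM=−∞
i=1 t=4 v=3: → [0,11); WM=−∞
i=2 t=34 v=6: → [33,44); WM=31; [0,11) fires=1
i=3 t=5 v=5: DROP (t<31-1); WM=31
i=4 t=42 v=3: → [33,44); WM=31
i=5 t=43 v=9: → [33,44); WM=40
i=6 t=48 v=7: → [44,55); WM=40

3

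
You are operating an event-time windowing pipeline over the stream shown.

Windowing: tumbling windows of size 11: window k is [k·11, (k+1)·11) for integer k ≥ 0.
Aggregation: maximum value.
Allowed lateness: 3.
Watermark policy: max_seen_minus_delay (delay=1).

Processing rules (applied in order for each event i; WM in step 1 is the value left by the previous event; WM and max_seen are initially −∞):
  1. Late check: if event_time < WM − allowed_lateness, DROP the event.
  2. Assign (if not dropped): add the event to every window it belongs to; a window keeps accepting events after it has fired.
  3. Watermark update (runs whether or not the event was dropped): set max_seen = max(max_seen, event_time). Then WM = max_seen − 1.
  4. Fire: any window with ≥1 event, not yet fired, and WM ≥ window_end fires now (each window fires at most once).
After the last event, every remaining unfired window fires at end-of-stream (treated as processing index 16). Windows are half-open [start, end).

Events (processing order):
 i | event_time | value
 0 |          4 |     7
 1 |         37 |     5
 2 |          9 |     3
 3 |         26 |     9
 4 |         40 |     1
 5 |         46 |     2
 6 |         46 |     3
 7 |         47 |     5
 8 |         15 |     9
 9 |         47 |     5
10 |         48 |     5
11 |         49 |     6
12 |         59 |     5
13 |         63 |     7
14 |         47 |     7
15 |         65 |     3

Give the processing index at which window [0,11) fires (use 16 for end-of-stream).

1

i=0 t=4 v=7: → [0,11); WM=3
i=1 t=37 v=5: → [33,44); WM=36; [0,11) fires=7
i=2 t=9 v=3: DROP (t<36-3); WM=36
i=3 t=26 v=9: DROP (t<36-3); WM=36
i=4 t=40 v=1: → [33,44); WM=39
i=5 t=46 v=2: → [44,55); WM=45; [33,44) fires=5
i=6 t=46 v=3: → [44,55); WM=45
i=7 t=47 v=5: → [44,55); WM=46
i=8 t=15 v=9: DROP (t<46-3); WM=46
i=9 t=47 v=5: → [44,55); WM=46
i=10 t=48 v=5: → [44,55); WM=47
i=11 t=49 v=6: → [44,55); WM=48
i=12 t=59 v=5: → [55,66); WM=58; [44,55) fires=6
i=13 t=63 v=7: → [55,66); WM=62
i=14 t=47 v=7: DROP (t<62-3); WM=62
i=15 t=65 v=3: → [55,66); WM=64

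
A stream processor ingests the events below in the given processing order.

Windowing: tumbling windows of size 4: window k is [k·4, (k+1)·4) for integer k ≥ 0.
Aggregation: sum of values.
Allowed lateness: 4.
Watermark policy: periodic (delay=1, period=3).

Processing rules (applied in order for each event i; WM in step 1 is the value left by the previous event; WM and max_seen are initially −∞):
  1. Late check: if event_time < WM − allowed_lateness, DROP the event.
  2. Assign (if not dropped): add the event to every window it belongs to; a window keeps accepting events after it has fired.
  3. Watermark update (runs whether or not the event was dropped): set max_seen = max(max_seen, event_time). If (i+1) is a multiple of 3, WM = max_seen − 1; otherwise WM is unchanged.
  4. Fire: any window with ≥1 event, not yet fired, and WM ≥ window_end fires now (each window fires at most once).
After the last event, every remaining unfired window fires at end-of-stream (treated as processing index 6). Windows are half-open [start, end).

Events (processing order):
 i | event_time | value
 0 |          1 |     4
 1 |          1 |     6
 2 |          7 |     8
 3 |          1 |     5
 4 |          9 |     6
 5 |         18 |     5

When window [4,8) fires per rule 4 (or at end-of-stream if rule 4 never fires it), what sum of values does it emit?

8

i=0 t=1 v=4: → [0,4); WM=−∞
i=1 t=1 v=6: → [0,4); WM=−∞
i=2 t=7 v=8: → [4,8); WM=6; [0,4) fires=10
i=3 t=1 v=5: DROP (t<6-4); WM=6
i=4 t=9 v=6: → [8,12); WM=6
i=5 t=18 v=5: → [16,20); WM=17; [4,8) fires=8 [8,12) fires=6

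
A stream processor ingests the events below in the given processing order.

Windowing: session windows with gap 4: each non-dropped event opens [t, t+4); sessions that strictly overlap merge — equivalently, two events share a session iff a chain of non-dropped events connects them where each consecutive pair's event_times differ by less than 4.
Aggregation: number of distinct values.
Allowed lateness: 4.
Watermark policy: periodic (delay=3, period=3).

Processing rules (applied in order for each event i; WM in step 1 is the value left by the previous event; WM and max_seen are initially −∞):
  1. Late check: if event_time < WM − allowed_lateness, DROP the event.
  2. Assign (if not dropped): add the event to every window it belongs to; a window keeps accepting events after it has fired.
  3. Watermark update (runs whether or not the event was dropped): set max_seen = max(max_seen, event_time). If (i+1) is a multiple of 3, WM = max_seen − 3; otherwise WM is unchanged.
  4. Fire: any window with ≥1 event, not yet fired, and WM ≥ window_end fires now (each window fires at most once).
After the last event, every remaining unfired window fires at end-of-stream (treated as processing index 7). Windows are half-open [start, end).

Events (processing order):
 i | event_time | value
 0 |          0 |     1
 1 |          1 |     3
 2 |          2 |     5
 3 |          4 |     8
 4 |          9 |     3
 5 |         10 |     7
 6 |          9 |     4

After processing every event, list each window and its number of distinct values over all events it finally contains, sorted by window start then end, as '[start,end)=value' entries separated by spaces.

[0,8)=4 [9,14)=3

i=0 t=0 v=1: → [0,4); WM=−∞
i=1 t=1 v=3: → [0,5); WM=−∞
i=2 t=2 v=5: → [0,6); WM=-1
i=3 t=4 v=8: → [0,8); WM=-1
i=4 t=9 v=3: → [9,13); WM=-1
i=5 t=10 v=7: → [9,14); WM=7
i=6 t=9 v=4: → [9,14); WM=7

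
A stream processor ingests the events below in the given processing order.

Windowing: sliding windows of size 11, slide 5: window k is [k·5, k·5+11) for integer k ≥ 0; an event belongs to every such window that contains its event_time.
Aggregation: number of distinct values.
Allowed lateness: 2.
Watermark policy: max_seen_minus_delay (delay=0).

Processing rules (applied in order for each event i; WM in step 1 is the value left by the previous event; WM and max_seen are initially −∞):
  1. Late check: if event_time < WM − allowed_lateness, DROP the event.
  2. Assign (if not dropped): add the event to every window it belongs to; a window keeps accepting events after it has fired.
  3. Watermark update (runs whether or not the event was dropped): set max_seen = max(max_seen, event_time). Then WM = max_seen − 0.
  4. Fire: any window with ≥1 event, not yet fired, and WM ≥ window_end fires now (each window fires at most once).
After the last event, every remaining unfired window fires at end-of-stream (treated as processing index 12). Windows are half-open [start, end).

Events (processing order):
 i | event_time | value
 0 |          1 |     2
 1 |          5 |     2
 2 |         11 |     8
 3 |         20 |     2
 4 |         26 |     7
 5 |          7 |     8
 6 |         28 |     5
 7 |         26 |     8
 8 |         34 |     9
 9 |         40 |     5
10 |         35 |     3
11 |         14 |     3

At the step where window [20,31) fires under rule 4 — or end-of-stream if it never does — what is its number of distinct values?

4

i=0 t=1 v=2: → [0,11); WM=1
i=1 t=5 v=2: → [5,16),[0,11); WM=5
i=2 t=11 v=8: → [10,21),[5,16); WM=11; [0,11) fires=1
i=3 t=20 v=2: → [20,31),[15,26),[10,21); WM=20; [5,16) fires=2
i=4 t=26 v=7: → [25,36),[20,31); WM=26; [10,21) fires=2 [15,26) fires=1
i=5 t=7 v=8: DROP (t<26-2); WM=26
i=6 t=28 v=5: → [25,36),[20,31); WM=28
i=7 t=26 v=8: → [25,36),[20,31); WM=28
i=8 t=34 v=9: → [30,41),[25,36); WM=34; [20,31) fires=4
i=9 t=40 v=5: → [40,51),[35,46),[30,41); WM=40; [25,36) fires=4
i=10 t=35 v=3: DROP (t<40-2); WM=40
i=11 t=14 v=3: DROP (t<40-2); WM=40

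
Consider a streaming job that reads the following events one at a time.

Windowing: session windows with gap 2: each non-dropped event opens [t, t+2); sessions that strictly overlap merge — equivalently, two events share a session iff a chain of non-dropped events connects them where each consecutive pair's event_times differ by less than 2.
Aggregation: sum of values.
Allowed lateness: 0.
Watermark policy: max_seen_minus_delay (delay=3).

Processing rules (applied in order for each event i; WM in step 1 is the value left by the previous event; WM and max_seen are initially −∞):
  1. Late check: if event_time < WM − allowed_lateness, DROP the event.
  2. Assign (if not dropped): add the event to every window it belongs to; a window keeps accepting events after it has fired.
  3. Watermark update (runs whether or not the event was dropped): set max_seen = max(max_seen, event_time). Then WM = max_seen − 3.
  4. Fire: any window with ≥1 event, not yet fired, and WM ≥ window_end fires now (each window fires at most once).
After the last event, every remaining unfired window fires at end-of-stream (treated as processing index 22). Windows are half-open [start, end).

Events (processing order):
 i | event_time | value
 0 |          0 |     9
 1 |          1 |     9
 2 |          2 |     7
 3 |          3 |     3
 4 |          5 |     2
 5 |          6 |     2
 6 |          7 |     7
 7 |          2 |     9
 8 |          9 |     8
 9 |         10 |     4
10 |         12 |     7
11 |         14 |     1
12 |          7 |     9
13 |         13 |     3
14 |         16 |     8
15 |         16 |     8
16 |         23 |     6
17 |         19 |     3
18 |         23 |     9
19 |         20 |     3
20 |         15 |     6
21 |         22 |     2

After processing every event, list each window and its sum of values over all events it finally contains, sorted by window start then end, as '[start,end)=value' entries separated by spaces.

i=0 t=0 v=9: → [0,2); WM=-3
i=1 t=1 v=9: → [0,3); WM=-2
i=2 t=2 v=7: → [0,4); WM=-1
i=3 t=3 v=3: → [0,5); WM=0
i=4 t=5 v=2: → [5,7); WM=2
i=5 t=6 v=2: → [5,8); WM=3
i=6 t=7 v=7: → [5,9); WM=4
i=7 t=2 v=9: DROP (t<4-0); WM=4
i=8 t=9 v=8: → [9,11); WM=6
i=9 t=10 v=4: → [9,12); WM=7
i=10 t=12 v=7: → [12,14); WM=9
i=11 t=14 v=1: → [14,16); WM=11
i=12 t=7 v=9: DROP (t<11-0); WM=11
i=13 t=13 v=3: → [12,16); WM=11
i=14 t=16 v=8: → [16,18); WM=13
i=15 t=16 v=8: → [16,18); WM=13
i=16 t=23 v=6: → [23,25); WM=20
i=17 t=19 v=3: DROP (t<20-0); WM=20
i=18 t=23 v=9: → [23,25); WM=20
i=19 t=20 v=3: → [20,22); WM=20
i=20 t=15 v=6: DROP (t<20-0); WM=20
i=21 t=22 v=2: → [22,25); WM=20

[0,5)=28 [5,9)=11 [9,12)=12 [12,16)=11 [16,18)=16 [20,22)=3 [22,25)=17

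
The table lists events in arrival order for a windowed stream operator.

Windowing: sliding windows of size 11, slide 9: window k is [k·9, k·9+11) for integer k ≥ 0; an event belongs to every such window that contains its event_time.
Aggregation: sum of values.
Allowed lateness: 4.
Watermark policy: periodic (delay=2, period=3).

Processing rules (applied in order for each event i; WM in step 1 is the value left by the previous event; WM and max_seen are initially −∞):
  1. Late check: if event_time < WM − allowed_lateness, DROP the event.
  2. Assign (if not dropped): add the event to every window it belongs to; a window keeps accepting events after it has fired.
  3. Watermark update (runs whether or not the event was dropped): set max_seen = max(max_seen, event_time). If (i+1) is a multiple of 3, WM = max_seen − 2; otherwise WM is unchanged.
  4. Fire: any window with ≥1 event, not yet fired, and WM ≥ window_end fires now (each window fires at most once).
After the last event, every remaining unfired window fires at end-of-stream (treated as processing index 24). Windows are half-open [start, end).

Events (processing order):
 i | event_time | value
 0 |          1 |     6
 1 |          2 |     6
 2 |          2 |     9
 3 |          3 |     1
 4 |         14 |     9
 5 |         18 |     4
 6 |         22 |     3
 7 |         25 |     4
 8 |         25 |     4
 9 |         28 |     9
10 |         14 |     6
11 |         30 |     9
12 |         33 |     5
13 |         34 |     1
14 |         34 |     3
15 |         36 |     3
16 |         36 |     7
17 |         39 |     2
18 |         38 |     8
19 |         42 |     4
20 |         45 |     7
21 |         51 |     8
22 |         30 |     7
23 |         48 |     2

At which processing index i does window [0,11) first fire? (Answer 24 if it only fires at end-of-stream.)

i=0 t=1 v=6: → [0,11); WM=−∞
i=1 t=2 v=6: → [0,11); WM=−∞
i=2 t=2 v=9: → [0,11); WM=0
i=3 t=3 v=1: → [0,11); WM=0
i=4 t=14 v=9: → [9,20); WM=0
i=5 t=18 v=4: → [18,29),[9,20); WM=16; [0,11) fires=22
i=6 t=22 v=3: → [18,29); WM=16
i=7 t=25 v=4: → [18,29); WM=16
i=8 t=25 v=4: → [18,29); WM=23; [9,20) fires=13
i=9 t=28 v=9: → [27,38),[18,29); WM=23
i=10 t=14 v=6: DROP (t<23-4); WM=23
i=11 t=30 v=9: → [27,38); WM=28
i=12 t=33 v=5: → [27,38); WM=28
i=13 t=34 v=1: → [27,38); WM=28
i=14 t=34 v=3: → [27,38); WM=32; [18,29) fires=24
i=15 t=36 v=3: → [36,47),[27,38); WM=32
i=16 t=36 v=7: → [36,47),[27,38); WM=32
i=17 t=39 v=2: → [36,47); WM=37
i=18 t=38 v=8: → [36,47); WM=37
i=19 t=42 v=4: → [36,47); WM=37
i=20 t=45 v=7: → [45,56),[36,47); WM=43; [27,38) fires=37
i=21 t=51 v=8: → [45,56); WM=43
i=22 t=30 v=7: DROP (t<43-4); WM=43
i=23 t=48 v=2: → [45,56); WM=49; [36,47) fires=31

5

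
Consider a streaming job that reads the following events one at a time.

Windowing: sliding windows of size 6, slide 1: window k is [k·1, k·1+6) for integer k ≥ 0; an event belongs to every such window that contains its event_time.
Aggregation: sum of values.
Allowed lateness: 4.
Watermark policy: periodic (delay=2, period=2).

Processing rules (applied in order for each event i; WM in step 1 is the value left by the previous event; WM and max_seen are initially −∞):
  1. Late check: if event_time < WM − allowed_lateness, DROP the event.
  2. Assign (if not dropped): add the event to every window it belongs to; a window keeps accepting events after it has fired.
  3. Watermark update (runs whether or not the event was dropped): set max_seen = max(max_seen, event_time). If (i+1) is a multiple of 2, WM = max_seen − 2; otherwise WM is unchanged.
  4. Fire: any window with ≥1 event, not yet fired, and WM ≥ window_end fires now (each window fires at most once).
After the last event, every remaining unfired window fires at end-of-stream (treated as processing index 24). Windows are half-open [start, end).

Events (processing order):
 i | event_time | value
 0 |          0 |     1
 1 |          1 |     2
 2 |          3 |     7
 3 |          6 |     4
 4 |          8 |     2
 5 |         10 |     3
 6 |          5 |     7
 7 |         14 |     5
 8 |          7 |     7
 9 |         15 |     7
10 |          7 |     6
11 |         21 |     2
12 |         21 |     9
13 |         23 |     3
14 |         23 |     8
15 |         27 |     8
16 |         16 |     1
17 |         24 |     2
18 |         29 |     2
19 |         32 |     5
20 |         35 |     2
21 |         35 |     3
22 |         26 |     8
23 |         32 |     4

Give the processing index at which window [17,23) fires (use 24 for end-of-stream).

i=0 t=0 v=1: → [0,6); WM=−∞
i=1 t=1 v=2: → [1,7),[0,6); WM=-1
i=2 t=3 v=7: → [3,9),[2,8),[1,7),[0,6); WM=-1
i=3 t=6 v=4: → [6,12),[5,11),[4,10),[3,9),[2,8),[1,7); WM=4
i=4 t=8 v=2: → [8,14),[7,13),[6,12),[5,11),[4,10),[3,9); WM=4
i=5 t=10 v=3: → [10,16),[9,15),[8,14),[7,13),[6,12),[5,11); WM=8; [0,6) fires=10 [1,7) fires=13 [2,8) fires=11
i=6 t=5 v=7: → [5,11),[4,10),[3,9),[2,8),[1,7),[0,6); WM=8
i=7 t=14 v=5: → [14,20),[13,19),[12,18),[11,17),[10,16),[9,15); WM=12; [3,9) fires=20 [4,10) fires=13 [5,11) fires=16 [6,12) fires=9
i=8 t=7 v=7: DROP (t<12-4); WM=12
i=9 t=15 v=7: → [15,21),[14,20),[13,19),[12,18),[11,17),[10,16); WM=13; [7,13) fires=5
i=10 t=7 v=6: DROP (t<13-4); WM=13
i=11 t=21 v=2: → [21,27),[20,26),[19,25),[18,24),[17,23),[16,22); WM=19; [8,14) fires=5 [9,15) fires=8 [10,16) fires=15 [11,17) fires=12 [12,18) fires=12 [13,19) fires=12
i=12 t=21 v=9: → [21,27),[20,26),[19,25),[18,24),[17,23),[16,22); WM=19
i=13 t=23 v=3: → [23,29),[22,28),[21,27),[20,26),[19,25),[18,24); WM=21; [14,20) fires=12 [15,21) fires=7
i=14 t=23 v=8: → [23,29),[22,28),[21,27),[20,26),[19,25),[18,24); WM=21
i=15 t=27 v=8: → [27,33),[26,32),[25,31),[24,30),[23,29),[22,28); WM=25; [16,22) fires=11 [17,23) fires=11 [18,24) fires=22 [19,25) fires=22
i=16 t=16 v=1: DROP (t<25-4); WM=25
i=17 t=24 v=2: → [24,30),[23,29),[22,28),[21,27),[20,26),[19,25); WM=25
i=18 t=29 v=2: → [29,35),[28,34),[27,33),[26,32),[25,31),[24,30); WM=25
i=19 t=32 v=5: → [32,38),[31,37),[30,36),[29,35),[28,34),[27,33); WM=30; [20,26) fires=24 [21,27) fires=24 [22,28) fires=21 [23,29) fires=21 [24,30) fires=12
i=20 t=35 v=2: → [35,41),[34,40),[33,39),[32,38),[31,37),[30,36); WM=30
i=21 t=35 v=3: → [35,41),[34,40),[33,39),[32,38),[31,37),[30,36); WM=33; [25,31) fires=10 [26,32) fires=10 [27,33) fires=15
i=22 t=26 v=8: DROP (t<33-4); WM=33
i=23 t=32 v=4: → [32,38),[31,37),[30,36),[29,35),[28,34),[27,33); WM=33

15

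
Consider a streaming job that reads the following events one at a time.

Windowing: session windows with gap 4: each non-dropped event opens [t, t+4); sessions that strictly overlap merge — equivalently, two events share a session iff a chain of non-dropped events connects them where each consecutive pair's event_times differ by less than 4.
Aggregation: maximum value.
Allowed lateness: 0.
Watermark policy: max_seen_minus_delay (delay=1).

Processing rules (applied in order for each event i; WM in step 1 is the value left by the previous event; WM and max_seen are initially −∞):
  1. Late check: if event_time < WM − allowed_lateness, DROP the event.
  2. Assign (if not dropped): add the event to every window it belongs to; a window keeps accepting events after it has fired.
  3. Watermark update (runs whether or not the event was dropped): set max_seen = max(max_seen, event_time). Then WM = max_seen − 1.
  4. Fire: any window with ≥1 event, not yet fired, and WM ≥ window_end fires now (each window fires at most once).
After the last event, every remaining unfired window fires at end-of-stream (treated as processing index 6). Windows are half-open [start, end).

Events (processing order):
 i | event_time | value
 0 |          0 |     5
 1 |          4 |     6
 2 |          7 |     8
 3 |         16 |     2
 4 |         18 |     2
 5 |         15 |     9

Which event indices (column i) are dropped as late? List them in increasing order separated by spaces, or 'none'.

5

i=0 t=0 v=5: → [0,4); WM=-1
i=1 t=4 v=6: → [4,8); WM=3
i=2 t=7 v=8: → [4,11); WM=6
i=3 t=16 v=2: → [16,20); WM=15
i=4 t=18 v=2: → [16,22); WM=17
i=5 t=15 v=9: DROP (t<17-0); WM=17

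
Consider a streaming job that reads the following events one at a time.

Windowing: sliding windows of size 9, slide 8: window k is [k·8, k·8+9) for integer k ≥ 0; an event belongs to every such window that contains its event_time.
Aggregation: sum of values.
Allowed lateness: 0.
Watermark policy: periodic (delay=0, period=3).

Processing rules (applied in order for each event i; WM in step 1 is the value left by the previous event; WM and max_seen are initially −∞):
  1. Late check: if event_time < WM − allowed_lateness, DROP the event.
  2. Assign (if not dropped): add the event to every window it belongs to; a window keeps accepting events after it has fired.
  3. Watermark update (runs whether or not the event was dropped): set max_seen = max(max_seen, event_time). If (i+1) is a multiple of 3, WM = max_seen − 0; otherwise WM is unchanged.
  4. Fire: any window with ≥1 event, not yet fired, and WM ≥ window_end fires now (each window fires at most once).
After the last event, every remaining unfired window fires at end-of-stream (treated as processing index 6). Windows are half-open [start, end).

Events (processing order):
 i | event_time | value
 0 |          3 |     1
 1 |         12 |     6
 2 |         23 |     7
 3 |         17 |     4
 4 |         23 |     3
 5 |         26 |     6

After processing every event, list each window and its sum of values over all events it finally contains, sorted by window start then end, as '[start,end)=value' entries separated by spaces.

[0,9)=1 [8,17)=6 [16,25)=10 [24,33)=6

i=0 t=3 v=1: → [0,9); WM=−∞
i=1 t=12 v=6: → [8,17); WM=−∞
i=2 t=23 v=7: → [16,25); WM=23; [0,9) fires=1 [8,17) fires=6
i=3 t=17 v=4: DROP (t<23-0); WM=23
i=4 t=23 v=3: → [16,25); WM=23
i=5 t=26 v=6: → [24,33); WM=26; [16,25) fires=10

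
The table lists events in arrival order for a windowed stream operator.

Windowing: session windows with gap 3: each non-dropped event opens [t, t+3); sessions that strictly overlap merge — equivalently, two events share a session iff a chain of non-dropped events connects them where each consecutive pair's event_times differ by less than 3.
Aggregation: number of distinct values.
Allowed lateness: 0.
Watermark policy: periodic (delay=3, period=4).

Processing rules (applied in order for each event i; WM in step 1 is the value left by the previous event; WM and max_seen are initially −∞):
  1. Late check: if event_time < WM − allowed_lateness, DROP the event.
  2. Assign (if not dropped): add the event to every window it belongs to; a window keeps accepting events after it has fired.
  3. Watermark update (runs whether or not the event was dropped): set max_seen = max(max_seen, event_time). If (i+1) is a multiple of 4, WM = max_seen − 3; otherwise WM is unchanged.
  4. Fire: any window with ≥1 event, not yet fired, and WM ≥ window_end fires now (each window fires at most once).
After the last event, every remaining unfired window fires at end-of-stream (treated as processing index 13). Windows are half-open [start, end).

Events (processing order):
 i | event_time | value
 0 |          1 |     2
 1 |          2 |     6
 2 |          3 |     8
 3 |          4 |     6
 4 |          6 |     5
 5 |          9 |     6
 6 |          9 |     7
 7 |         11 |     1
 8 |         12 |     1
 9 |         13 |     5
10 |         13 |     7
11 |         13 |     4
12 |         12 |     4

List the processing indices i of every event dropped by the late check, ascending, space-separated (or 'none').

i=0 t=1 v=2: → [1,4); WM=−∞
i=1 t=2 v=6: → [1,5); WM=−∞
i=2 t=3 v=8: → [1,6); WM=−∞
i=3 t=4 v=6: → [1,7); WM=1
i=4 t=6 v=5: → [1,9); WM=1
i=5 t=9 v=6: → [9,12); WM=1
i=6 t=9 v=7: → [9,12); WM=1
i=7 t=11 v=1: → [9,14); WM=8
i=8 t=12 v=1: → [9,15); WM=8
i=9 t=13 v=5: → [9,16); WM=8
i=10 t=13 v=7: → [9,16); WM=8
i=11 t=13 v=4: → [9,16); WM=10
i=12 t=12 v=4: → [9,16); WM=10

none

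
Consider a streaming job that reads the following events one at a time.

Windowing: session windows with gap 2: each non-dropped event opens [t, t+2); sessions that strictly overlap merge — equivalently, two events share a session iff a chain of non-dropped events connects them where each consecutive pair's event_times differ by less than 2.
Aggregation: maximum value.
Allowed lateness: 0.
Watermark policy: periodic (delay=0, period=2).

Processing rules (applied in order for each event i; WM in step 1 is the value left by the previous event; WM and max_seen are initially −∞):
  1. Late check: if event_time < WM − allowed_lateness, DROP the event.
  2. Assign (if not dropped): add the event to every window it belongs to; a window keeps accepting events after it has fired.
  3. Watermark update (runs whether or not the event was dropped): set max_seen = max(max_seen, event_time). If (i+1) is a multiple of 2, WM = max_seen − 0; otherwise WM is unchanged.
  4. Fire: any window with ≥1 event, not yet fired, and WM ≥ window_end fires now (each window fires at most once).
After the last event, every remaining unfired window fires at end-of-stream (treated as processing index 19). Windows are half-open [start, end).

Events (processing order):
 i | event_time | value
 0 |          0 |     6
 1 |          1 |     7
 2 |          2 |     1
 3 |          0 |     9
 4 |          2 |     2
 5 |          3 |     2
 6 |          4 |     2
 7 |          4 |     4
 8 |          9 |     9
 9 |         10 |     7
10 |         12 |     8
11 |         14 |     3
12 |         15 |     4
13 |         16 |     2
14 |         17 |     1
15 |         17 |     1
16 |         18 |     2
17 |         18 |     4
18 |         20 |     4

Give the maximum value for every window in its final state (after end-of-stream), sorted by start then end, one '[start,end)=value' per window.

i=0 t=0 v=6: → [0,2); WM=−∞
i=1 t=1 v=7: → [0,3); WM=1
i=2 t=2 v=1: → [0,4); WM=1
i=3 t=0 v=9: DROP (t<1-0); WM=2
i=4 t=2 v=2: → [0,4); WM=2
i=5 t=3 v=2: → [0,5); WM=3
i=6 t=4 v=2: → [0,6); WM=3
i=7 t=4 v=4: → [0,6); WM=4
i=8 t=9 v=9: → [9,11); WM=4
i=9 t=10 v=7: → [9,12); WM=10
i=10 t=12 v=8: → [12,14); WM=10
i=11 t=14 v=3: → [14,16); WM=14
i=12 t=15 v=4: → [14,17); WM=14
i=13 t=16 v=2: → [14,18); WM=16
i=14 t=17 v=1: → [14,19); WM=16
i=15 t=17 v=1: → [14,19); WM=17
i=16 t=18 v=2: → [14,20); WM=17
i=17 t=18 v=4: → [14,20); WM=18
i=18 t=20 v=4: → [20,22); WM=18

[0,6)=7 [9,12)=9 [12,14)=8 [14,20)=4 [20,22)=4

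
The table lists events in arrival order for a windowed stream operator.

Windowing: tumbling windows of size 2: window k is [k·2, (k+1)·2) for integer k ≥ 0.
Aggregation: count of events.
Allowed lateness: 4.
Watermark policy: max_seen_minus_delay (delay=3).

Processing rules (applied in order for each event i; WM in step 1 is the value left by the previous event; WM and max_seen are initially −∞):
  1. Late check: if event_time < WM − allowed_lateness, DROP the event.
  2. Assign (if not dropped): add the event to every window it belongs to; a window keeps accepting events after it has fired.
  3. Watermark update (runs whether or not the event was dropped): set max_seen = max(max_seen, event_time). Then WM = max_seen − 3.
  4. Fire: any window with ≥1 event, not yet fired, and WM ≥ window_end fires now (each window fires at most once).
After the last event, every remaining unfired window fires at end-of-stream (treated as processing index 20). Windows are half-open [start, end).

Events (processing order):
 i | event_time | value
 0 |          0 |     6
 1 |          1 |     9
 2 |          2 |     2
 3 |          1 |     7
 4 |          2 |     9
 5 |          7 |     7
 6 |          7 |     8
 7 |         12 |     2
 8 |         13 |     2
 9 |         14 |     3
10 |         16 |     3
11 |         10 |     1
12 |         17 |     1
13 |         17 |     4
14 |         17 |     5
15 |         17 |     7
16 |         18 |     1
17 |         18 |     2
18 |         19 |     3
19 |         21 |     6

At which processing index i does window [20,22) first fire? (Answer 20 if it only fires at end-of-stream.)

20

i=0 t=0 v=6: → [0,2); WM=-3
i=1 t=1 v=9: → [0,2); WM=-2
i=2 t=2 v=2: → [2,4); WM=-1
i=3 t=1 v=7: → [0,2); WM=-1
i=4 t=2 v=9: → [2,4); WM=-1
i=5 t=7 v=7: → [6,8); WM=4; [0,2) fires=3 [2,4) fires=2
i=6 t=7 v=8: → [6,8); WM=4
i=7 t=12 v=2: → [12,14); WM=9; [6,8) fires=2
i=8 t=13 v=2: → [12,14); WM=10
i=9 t=14 v=3: → [14,16); WM=11
i=10 t=16 v=3: → [16,18); WM=13
i=11 t=10 v=1: → [10,12); WM=13; [10,12) fires=1
i=12 t=17 v=1: → [16,18); WM=14; [12,14) fires=2
i=13 t=17 v=4: → [16,18); WM=14
i=14 t=17 v=5: → [16,18); WM=14
i=15 t=17 v=7: → [16,18); WM=14
i=16 t=18 v=1: → [18,20); WM=15
i=17 t=18 v=2: → [18,20); WM=15
i=18 t=19 v=3: → [18,20); WM=16; [14,16) fires=1
i=19 t=21 v=6: → [20,22); WM=18; [16,18) fires=5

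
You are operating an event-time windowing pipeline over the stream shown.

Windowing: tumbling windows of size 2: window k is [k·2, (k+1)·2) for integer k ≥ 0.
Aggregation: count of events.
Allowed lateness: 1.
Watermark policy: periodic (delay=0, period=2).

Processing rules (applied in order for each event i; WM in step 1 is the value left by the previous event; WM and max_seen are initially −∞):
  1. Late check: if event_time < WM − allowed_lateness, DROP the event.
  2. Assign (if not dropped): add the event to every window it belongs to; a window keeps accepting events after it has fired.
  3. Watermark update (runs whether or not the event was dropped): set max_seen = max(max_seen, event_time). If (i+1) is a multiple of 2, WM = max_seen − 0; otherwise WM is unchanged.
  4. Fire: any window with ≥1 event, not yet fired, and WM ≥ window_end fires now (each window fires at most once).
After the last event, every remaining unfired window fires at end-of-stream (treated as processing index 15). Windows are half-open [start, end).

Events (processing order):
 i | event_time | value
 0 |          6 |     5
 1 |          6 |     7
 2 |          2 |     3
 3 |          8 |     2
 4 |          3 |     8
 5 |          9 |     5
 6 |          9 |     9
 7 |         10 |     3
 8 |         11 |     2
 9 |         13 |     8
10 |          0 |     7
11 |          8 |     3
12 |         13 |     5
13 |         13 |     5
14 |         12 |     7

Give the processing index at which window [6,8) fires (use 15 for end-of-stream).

3

i=0 t=6 v=5: → [6,8); WM=−∞
i=1 t=6 v=7: → [6,8); WM=6
i=2 t=2 v=3: DROP (t<6-1); WM=6
i=3 t=8 v=2: → [8,10); WM=8; [6,8) fires=2
i=4 t=3 v=8: DROP (t<8-1); WM=8
i=5 t=9 v=5: → [8,10); WM=9
i=6 t=9 v=9: → [8,10); WM=9
i=7 t=10 v=3: → [10,12); WM=10; [8,10) fires=3
i=8 t=11 v=2: → [10,12); WM=10
i=9 t=13 v=8: → [12,14); WM=13; [10,12) fires=2
i=10 t=0 v=7: DROP (t<13-1); WM=13
i=11 t=8 v=3: DROP (t<13-1); WM=13
i=12 t=13 v=5: → [12,14); WM=13
i=13 t=13 v=5: → [12,14); WM=13
i=14 t=12 v=7: → [12,14); WM=13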